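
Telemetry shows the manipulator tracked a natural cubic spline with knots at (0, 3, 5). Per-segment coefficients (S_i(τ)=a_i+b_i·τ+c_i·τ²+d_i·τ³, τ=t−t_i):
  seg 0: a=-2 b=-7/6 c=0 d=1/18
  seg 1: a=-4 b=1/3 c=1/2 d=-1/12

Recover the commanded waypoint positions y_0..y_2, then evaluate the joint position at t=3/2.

y_0=-2 y_1=-4 y_2=-2
S(3/2) = -57/16

y_0 = S_0(0) = a_0 = -2
y_1 = S_1(0) = a_1 = -4
y_2 = S_1(2) = -2
t_q=3/2 is in segment 0 (τ=3/2); S_0(τ)=-57/16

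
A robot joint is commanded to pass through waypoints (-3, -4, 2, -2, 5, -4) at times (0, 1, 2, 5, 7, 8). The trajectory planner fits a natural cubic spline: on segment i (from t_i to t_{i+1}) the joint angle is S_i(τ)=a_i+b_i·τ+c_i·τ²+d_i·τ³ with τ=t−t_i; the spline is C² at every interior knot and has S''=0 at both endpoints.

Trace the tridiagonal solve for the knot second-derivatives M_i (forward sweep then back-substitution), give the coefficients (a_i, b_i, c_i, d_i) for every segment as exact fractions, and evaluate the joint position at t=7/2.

Δ: Δ0=-1, Δ1=6, Δ2=-4/3, Δ3=7/2, Δ4=-9
row 1: diag=4, rhs=42; c'=1/4, d'=21/2
row 2: denom=8−1·1/4=31/4; d'=(-44−1·21/2)/(31/4)=-218/31
row 3: denom=10−3·12/31=274/31; d'=(29−3·-218/31)/(274/31)=1553/274
row 4: denom=6−2·31/137=760/137; d'=(-75−2·1553/274)/(760/137)=-2957/190
back: M4=-2957/190
back: M3=1553/274−31/137·-2957/190=873/95
back: M2=-218/31−12/31·873/95=-1006/95
back: M1=21/2−1/4·-1006/95=1249/95
M: M0=0, M1=1249/95, M2=-1006/95, M3=873/95, M4=-2957/190, M5=0
seg 0: a=-3, c=M0/2=0, d=(M1−M0)/(6·1)=1249/570, b=Δ0−h0·(2M0+M1)/6=-1819/570
seg 1: a=-4, c=M1/2=1249/190, d=(M2−M1)/(6·1)=-451/114, b=Δ1−h1·(2M1+M2)/6=964/285
seg 2: a=2, c=M2/2=-503/95, d=(M3−M2)/(6·3)=1879/1710, b=Δ2−h2·(2M2+M3)/6=2657/570
seg 3: a=-2, c=M3/2=873/190, d=(M4−M3)/(6·2)=-4703/2280, b=Δ3−h3·(2M3+M4)/6=146/57
seg 4: a=5, c=M4/2=-2957/380, d=(M5−M4)/(6·1)=2957/1140, b=Δ4−h4·(2M4+M5)/6=-2173/570
t_q=7/2 → seg 2, τ=3/2; S=2+2657/570·τ+-503/95·τ²+1879/1710·τ³=63/80

  seg 0: a=-3 b=-1819/570 c=0 d=1249/570
  seg 1: a=-4 b=964/285 c=1249/190 d=-451/114
  seg 2: a=2 b=2657/570 c=-503/95 d=1879/1710
  seg 3: a=-2 b=146/57 c=873/190 d=-4703/2280
  seg 4: a=5 b=-2173/570 c=-2957/380 d=2957/1140
S(7/2) = 63/80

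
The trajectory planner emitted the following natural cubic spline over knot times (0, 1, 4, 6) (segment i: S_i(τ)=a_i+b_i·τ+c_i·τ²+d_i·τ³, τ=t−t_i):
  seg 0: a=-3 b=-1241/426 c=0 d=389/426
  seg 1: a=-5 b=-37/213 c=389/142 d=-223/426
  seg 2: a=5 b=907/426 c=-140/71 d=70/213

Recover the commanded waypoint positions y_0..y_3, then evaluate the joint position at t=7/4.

y_0 = S_0(0) = a_0 = -3
y_1 = S_1(0) = a_1 = -5
y_2 = S_2(0) = a_2 = 5
y_3 = S_2(2) = 4
t_q=7/4 is in segment 1 (τ=3/4); S_1(τ)=-34627/9088

y_0=-3 y_1=-5 y_2=5 y_3=4
S(7/4) = -34627/9088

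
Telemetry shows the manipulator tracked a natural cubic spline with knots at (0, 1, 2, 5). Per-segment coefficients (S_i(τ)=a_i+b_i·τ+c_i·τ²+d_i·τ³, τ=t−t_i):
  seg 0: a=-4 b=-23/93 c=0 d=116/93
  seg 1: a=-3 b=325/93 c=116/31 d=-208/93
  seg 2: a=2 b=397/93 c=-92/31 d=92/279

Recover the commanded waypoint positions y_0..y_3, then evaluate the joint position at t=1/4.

y_0 = S_0(0) = a_0 = -4
y_1 = S_1(0) = a_1 = -3
y_2 = S_2(0) = a_2 = 2
y_3 = S_2(3) = -3
t_q=1/4 is in segment 0 (τ=1/4); S_0(τ)=-2005/496

y_0=-4 y_1=-3 y_2=2 y_3=-3
S(1/4) = -2005/496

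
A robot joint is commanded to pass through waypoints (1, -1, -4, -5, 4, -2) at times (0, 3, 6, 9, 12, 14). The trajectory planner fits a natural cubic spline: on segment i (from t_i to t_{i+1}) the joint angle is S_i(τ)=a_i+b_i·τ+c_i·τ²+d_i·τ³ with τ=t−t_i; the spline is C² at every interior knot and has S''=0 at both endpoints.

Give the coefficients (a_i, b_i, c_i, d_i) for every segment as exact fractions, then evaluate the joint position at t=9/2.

Δ: Δ0=-2/3, Δ1=-1, Δ2=-1/3, Δ3=3, Δ4=-3
row 1: diag=12, rhs=-2; c'=1/4, d'=-1/6
row 2: denom=12−3·1/4=45/4; d'=(4−3·-1/6)/(45/4)=2/5
row 3: denom=12−3·4/15=56/5; d'=(20−3·2/5)/(56/5)=47/28
row 4: denom=10−3·15/56=515/56; d'=(-36−3·47/28)/(515/56)=-2298/515
back: M4=-2298/515
back: M3=47/28−15/56·-2298/515=296/103
back: M2=2/5−4/15·296/103=-566/1545
back: M1=-1/6−1/4·-566/1545=-116/1545
M: M0=0, M1=-116/1545, M2=-566/1545, M3=296/103, M4=-2298/515, M5=0
seg 0: a=1, c=M0/2=0, d=(M1−M0)/(6·3)=-58/13905, b=Δ0−h0·(2M0+M1)/6=-324/515
seg 1: a=-1, c=M1/2=-58/1545, d=(M2−M1)/(6·3)=-5/309, b=Δ1−h1·(2M1+M2)/6=-382/515
seg 2: a=-4, c=M2/2=-283/1545, d=(M3−M2)/(6·3)=2503/13905, b=Δ2−h2·(2M2+M3)/6=-723/515
seg 3: a=-5, c=M3/2=148/103, d=(M4−M3)/(6·3)=-1889/4635, b=Δ3−h3·(2M3+M4)/6=1214/515
seg 4: a=4, c=M4/2=-1149/515, d=(M5−M4)/(6·2)=383/1030, b=Δ4−h4·(2M4+M5)/6=-13/515
t_q=9/2 → seg 1, τ=3/2; S=-1+-382/515·τ+-58/1545·τ²+-5/309·τ³=-9277/4120

  seg 0: a=1 b=-324/515 c=0 d=-58/13905
  seg 1: a=-1 b=-382/515 c=-58/1545 d=-5/309
  seg 2: a=-4 b=-723/515 c=-283/1545 d=2503/13905
  seg 3: a=-5 b=1214/515 c=148/103 d=-1889/4635
  seg 4: a=4 b=-13/515 c=-1149/515 d=383/1030
S(9/2) = -9277/4120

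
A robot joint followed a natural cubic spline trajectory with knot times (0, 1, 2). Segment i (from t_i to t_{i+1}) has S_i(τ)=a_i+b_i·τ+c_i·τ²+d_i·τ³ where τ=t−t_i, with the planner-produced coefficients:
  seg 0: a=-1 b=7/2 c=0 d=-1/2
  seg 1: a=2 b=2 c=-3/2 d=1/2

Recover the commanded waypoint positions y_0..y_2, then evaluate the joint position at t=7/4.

y_0=-1 y_1=2 y_2=3
S(7/4) = 367/128

y_0 = S_0(0) = a_0 = -1
y_1 = S_1(0) = a_1 = 2
y_2 = S_1(1) = 3
t_q=7/4 is in segment 1 (τ=3/4); S_1(τ)=367/128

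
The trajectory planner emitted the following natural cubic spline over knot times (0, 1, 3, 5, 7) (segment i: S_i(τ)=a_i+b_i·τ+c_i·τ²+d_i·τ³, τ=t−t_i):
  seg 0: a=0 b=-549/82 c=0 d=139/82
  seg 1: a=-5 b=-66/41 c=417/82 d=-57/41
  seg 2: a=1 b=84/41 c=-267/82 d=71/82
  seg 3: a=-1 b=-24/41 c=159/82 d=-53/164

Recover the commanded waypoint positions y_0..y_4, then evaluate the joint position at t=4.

y_0 = S_0(0) = a_0 = 0
y_1 = S_1(0) = a_1 = -5
y_2 = S_2(0) = a_2 = 1
y_3 = S_3(0) = a_3 = -1
y_4 = S_3(2) = 3
t_q=4 is in segment 2 (τ=1); S_2(τ)=27/41

y_0=0 y_1=-5 y_2=1 y_3=-1 y_4=3
S(4) = 27/41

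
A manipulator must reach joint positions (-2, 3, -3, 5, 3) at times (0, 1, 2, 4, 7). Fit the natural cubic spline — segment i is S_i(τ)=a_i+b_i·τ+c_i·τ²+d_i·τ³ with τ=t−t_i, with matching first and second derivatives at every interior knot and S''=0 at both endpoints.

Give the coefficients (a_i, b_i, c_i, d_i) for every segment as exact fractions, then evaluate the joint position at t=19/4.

  seg 0: a=-2 b=2693/321 c=0 d=-1088/321
  seg 1: a=3 b=-571/321 c=-1088/107 d=1909/321
  seg 2: a=-3 b=-1372/321 c=821/107 d=-1135/642
  seg 3: a=5 b=1670/321 c=-314/107 d=314/963
S(19/4) = 25299/3424

Δ: Δ0=5, Δ1=-6, Δ2=4, Δ3=-2/3
row 1: diag=4, rhs=-66; c'=1/4, d'=-33/2
row 2: denom=6−1·1/4=23/4; d'=(60−1·-33/2)/(23/4)=306/23
row 3: denom=10−2·8/23=214/23; d'=(-28−2·306/23)/(214/23)=-628/107
back: M3=-628/107
back: M2=306/23−8/23·-628/107=1642/107
back: M1=-33/2−1/4·1642/107=-2176/107
M: M0=0, M1=-2176/107, M2=1642/107, M3=-628/107, M4=0
seg 0: a=-2, c=M0/2=0, d=(M1−M0)/(6·1)=-1088/321, b=Δ0−h0·(2M0+M1)/6=2693/321
seg 1: a=3, c=M1/2=-1088/107, d=(M2−M1)/(6·1)=1909/321, b=Δ1−h1·(2M1+M2)/6=-571/321
seg 2: a=-3, c=M2/2=821/107, d=(M3−M2)/(6·2)=-1135/642, b=Δ2−h2·(2M2+M3)/6=-1372/321
seg 3: a=5, c=M3/2=-314/107, d=(M4−M3)/(6·3)=314/963, b=Δ3−h3·(2M3+M4)/6=1670/321
t_q=19/4 → seg 3, τ=3/4; S=5+1670/321·τ+-314/107·τ²+314/963·τ³=25299/3424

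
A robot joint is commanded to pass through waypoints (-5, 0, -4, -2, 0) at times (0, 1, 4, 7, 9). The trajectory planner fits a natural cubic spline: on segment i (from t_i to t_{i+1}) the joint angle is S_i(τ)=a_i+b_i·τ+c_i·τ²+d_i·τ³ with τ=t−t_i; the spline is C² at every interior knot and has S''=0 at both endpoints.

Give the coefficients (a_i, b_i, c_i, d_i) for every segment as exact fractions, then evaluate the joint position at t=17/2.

  seg 0: a=-5 b=125/21 c=0 d=-20/21
  seg 1: a=0 b=65/21 c=-20/7 d=29/63
  seg 2: a=-4 b=-34/21 c=9/7 d=-11/63
  seg 3: a=-2 b=29/21 c=-2/7 d=1/21
S(17/2) = -23/56

Δ: Δ0=5, Δ1=-4/3, Δ2=2/3, Δ3=1
row 1: diag=8, rhs=-38; c'=3/8, d'=-19/4
row 2: denom=12−3·3/8=87/8; d'=(12−3·-19/4)/(87/8)=70/29
row 3: denom=10−3·8/29=266/29; d'=(2−3·70/29)/(266/29)=-4/7
back: M3=-4/7
back: M2=70/29−8/29·-4/7=18/7
back: M1=-19/4−3/8·18/7=-40/7
M: M0=0, M1=-40/7, M2=18/7, M3=-4/7, M4=0
seg 0: a=-5, c=M0/2=0, d=(M1−M0)/(6·1)=-20/21, b=Δ0−h0·(2M0+M1)/6=125/21
seg 1: a=0, c=M1/2=-20/7, d=(M2−M1)/(6·3)=29/63, b=Δ1−h1·(2M1+M2)/6=65/21
seg 2: a=-4, c=M2/2=9/7, d=(M3−M2)/(6·3)=-11/63, b=Δ2−h2·(2M2+M3)/6=-34/21
seg 3: a=-2, c=M3/2=-2/7, d=(M4−M3)/(6·2)=1/21, b=Δ3−h3·(2M3+M4)/6=29/21
t_q=17/2 → seg 3, τ=3/2; S=-2+29/21·τ+-2/7·τ²+1/21·τ³=-23/56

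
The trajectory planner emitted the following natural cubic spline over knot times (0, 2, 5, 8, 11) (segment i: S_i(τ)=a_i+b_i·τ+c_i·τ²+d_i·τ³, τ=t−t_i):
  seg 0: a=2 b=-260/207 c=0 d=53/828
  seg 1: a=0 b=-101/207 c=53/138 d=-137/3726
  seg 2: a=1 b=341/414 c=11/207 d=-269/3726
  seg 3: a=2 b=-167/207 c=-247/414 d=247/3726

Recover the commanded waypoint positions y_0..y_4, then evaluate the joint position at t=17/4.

y_0=2 y_1=0 y_2=1 y_3=2 y_4=-4
S(17/4) = 1259/2944

y_0 = S_0(0) = a_0 = 2
y_1 = S_1(0) = a_1 = 0
y_2 = S_2(0) = a_2 = 1
y_3 = S_3(0) = a_3 = 2
y_4 = S_3(3) = -4
t_q=17/4 is in segment 1 (τ=9/4); S_1(τ)=1259/2944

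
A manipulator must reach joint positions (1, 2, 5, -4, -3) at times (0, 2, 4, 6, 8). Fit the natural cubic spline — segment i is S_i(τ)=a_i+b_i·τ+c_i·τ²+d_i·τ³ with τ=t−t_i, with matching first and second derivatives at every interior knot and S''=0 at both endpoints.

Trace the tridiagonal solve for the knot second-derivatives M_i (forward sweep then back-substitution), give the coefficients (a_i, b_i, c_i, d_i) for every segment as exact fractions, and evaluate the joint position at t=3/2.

  seg 0: a=1 b=-2/7 c=0 d=11/56
  seg 1: a=2 b=29/14 c=33/28 d=-41/56
  seg 2: a=5 b=-2 c=-45/14 d=55/56
  seg 3: a=-4 b=-43/14 c=75/28 d=-25/56
S(3/2) = 79/64

Δ: Δ0=1/2, Δ1=3/2, Δ2=-9/2, Δ3=1/2
row 1: diag=8, rhs=6; c'=1/4, d'=3/4
row 2: denom=8−2·1/4=15/2; d'=(-36−2·3/4)/(15/2)=-5
row 3: denom=8−2·4/15=112/15; d'=(30−2·-5)/(112/15)=75/14
back: M3=75/14
back: M2=-5−4/15·75/14=-45/7
back: M1=3/4−1/4·-45/7=33/14
M: M0=0, M1=33/14, M2=-45/7, M3=75/14, M4=0
seg 0: a=1, c=M0/2=0, d=(M1−M0)/(6·2)=11/56, b=Δ0−h0·(2M0+M1)/6=-2/7
seg 1: a=2, c=M1/2=33/28, d=(M2−M1)/(6·2)=-41/56, b=Δ1−h1·(2M1+M2)/6=29/14
seg 2: a=5, c=M2/2=-45/14, d=(M3−M2)/(6·2)=55/56, b=Δ2−h2·(2M2+M3)/6=-2
seg 3: a=-4, c=M3/2=75/28, d=(M4−M3)/(6·2)=-25/56, b=Δ3−h3·(2M3+M4)/6=-43/14
t_q=3/2 → seg 0, τ=3/2; S=1+-2/7·τ+0·τ²+11/56·τ³=79/64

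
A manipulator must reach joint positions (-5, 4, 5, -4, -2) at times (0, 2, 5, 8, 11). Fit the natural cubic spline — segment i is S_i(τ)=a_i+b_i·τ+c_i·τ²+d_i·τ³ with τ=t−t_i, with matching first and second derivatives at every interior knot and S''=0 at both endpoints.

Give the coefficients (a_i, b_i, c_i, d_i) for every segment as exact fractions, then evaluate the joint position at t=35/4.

  seg 0: a=-5 b=356/69 c=0 d=-91/552
  seg 1: a=4 b=439/138 c=-91/92 d=11/828
  seg 2: a=5 b=-661/276 c=-20/23 d=553/2484
  seg 3: a=-4 b=-221/138 c=313/276 d=-313/2484
S(35/4) = -27181/5888

Δ: Δ0=9/2, Δ1=1/3, Δ2=-3, Δ3=2/3
row 1: diag=10, rhs=-25; c'=3/10, d'=-5/2
row 2: denom=12−3·3/10=111/10; d'=(-20−3·-5/2)/(111/10)=-125/111
row 3: denom=12−3·10/37=414/37; d'=(22−3·-125/111)/(414/37)=313/138
back: M3=313/138
back: M2=-125/111−10/37·313/138=-40/23
back: M1=-5/2−3/10·-40/23=-91/46
M: M0=0, M1=-91/46, M2=-40/23, M3=313/138, M4=0
seg 0: a=-5, c=M0/2=0, d=(M1−M0)/(6·2)=-91/552, b=Δ0−h0·(2M0+M1)/6=356/69
seg 1: a=4, c=M1/2=-91/92, d=(M2−M1)/(6·3)=11/828, b=Δ1−h1·(2M1+M2)/6=439/138
seg 2: a=5, c=M2/2=-20/23, d=(M3−M2)/(6·3)=553/2484, b=Δ2−h2·(2M2+M3)/6=-661/276
seg 3: a=-4, c=M3/2=313/276, d=(M4−M3)/(6·3)=-313/2484, b=Δ3−h3·(2M3+M4)/6=-221/138
t_q=35/4 → seg 3, τ=3/4; S=-4+-221/138·τ+313/276·τ²+-313/2484·τ³=-27181/5888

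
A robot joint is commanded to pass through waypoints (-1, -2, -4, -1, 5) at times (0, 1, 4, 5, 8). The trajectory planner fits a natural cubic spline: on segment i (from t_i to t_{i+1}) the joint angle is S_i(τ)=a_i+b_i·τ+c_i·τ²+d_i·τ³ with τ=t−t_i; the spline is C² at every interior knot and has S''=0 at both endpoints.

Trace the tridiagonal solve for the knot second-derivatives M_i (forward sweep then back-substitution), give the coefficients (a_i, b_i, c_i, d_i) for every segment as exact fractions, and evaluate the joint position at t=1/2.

  seg 0: a=-1 b=-181/216 c=0 d=-35/216
  seg 1: a=-2 b=-143/108 c=-35/72 d=457/1944
  seg 2: a=-4 b=455/216 c=44/27 d=-53/72
  seg 3: a=-1 b=341/108 c=-125/216 d=125/1944
S(1/2) = -829/576

Δ: Δ0=-1, Δ1=-2/3, Δ2=3, Δ3=2
row 1: diag=8, rhs=2; c'=3/8, d'=1/4
row 2: denom=8−3·3/8=55/8; d'=(22−3·1/4)/(55/8)=34/11
row 3: denom=8−1·8/55=432/55; d'=(-6−1·34/11)/(432/55)=-125/108
back: M3=-125/108
back: M2=34/11−8/55·-125/108=88/27
back: M1=1/4−3/8·88/27=-35/36
M: M0=0, M1=-35/36, M2=88/27, M3=-125/108, M4=0
seg 0: a=-1, c=M0/2=0, d=(M1−M0)/(6·1)=-35/216, b=Δ0−h0·(2M0+M1)/6=-181/216
seg 1: a=-2, c=M1/2=-35/72, d=(M2−M1)/(6·3)=457/1944, b=Δ1−h1·(2M1+M2)/6=-143/108
seg 2: a=-4, c=M2/2=44/27, d=(M3−M2)/(6·1)=-53/72, b=Δ2−h2·(2M2+M3)/6=455/216
seg 3: a=-1, c=M3/2=-125/216, d=(M4−M3)/(6·3)=125/1944, b=Δ3−h3·(2M3+M4)/6=341/108
t_q=1/2 → seg 0, τ=1/2; S=-1+-181/216·τ+0·τ²+-35/216·τ³=-829/576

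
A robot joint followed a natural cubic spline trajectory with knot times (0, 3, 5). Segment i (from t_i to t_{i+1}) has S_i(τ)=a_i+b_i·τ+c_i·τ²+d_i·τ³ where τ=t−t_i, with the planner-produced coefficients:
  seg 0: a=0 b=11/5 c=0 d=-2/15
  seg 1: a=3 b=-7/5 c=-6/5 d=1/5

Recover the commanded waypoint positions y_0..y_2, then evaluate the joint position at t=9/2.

y_0=0 y_1=3 y_2=-3
S(9/2) = -9/8

y_0 = S_0(0) = a_0 = 0
y_1 = S_1(0) = a_1 = 3
y_2 = S_1(2) = -3
t_q=9/2 is in segment 1 (τ=3/2); S_1(τ)=-9/8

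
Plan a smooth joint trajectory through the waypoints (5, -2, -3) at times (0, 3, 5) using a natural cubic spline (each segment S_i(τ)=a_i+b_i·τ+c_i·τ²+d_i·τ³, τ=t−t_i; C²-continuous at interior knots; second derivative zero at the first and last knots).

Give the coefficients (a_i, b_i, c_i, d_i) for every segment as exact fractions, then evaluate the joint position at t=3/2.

  seg 0: a=5 b=-173/60 c=0 d=11/180
  seg 1: a=-2 b=-37/30 c=11/20 d=-11/120
S(3/2) = 141/160

Δ: Δ0=-7/3, Δ1=-1/2
row 1: diag=10, rhs=11; c'=1/5, d'=11/10
back: M1=11/10
M: M0=0, M1=11/10, M2=0
seg 0: a=5, c=M0/2=0, d=(M1−M0)/(6·3)=11/180, b=Δ0−h0·(2M0+M1)/6=-173/60
seg 1: a=-2, c=M1/2=11/20, d=(M2−M1)/(6·2)=-11/120, b=Δ1−h1·(2M1+M2)/6=-37/30
t_q=3/2 → seg 0, τ=3/2; S=5+-173/60·τ+0·τ²+11/180·τ³=141/160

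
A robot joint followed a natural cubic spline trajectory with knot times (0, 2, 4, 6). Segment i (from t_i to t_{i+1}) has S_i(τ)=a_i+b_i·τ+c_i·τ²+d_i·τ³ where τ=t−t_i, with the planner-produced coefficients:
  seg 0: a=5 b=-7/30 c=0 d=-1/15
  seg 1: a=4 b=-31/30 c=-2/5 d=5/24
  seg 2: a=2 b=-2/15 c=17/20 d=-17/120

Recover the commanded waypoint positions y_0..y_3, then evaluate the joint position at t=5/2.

y_0 = S_0(0) = a_0 = 5
y_1 = S_1(0) = a_1 = 4
y_2 = S_2(0) = a_2 = 2
y_3 = S_2(2) = 4
t_q=5/2 is in segment 1 (τ=1/2); S_1(τ)=1091/320

y_0=5 y_1=4 y_2=2 y_3=4
S(5/2) = 1091/320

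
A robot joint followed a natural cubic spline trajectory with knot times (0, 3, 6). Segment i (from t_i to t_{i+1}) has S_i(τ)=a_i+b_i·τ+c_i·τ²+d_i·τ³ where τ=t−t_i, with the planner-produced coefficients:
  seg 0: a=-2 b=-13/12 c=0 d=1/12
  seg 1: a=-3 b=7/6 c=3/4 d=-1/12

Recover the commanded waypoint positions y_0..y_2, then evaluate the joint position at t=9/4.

y_0 = S_0(0) = a_0 = -2
y_1 = S_1(0) = a_1 = -3
y_2 = S_1(3) = 5
t_q=9/4 is in segment 0 (τ=9/4); S_0(τ)=-893/256

y_0=-2 y_1=-3 y_2=5
S(9/4) = -893/256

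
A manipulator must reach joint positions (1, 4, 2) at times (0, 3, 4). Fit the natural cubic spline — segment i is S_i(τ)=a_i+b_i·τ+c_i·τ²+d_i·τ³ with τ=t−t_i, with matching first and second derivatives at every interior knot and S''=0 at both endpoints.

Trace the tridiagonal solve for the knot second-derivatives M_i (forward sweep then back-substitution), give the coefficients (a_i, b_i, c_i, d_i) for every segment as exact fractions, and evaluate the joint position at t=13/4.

  seg 0: a=1 b=17/8 c=0 d=-1/8
  seg 1: a=4 b=-5/4 c=-9/8 d=3/8
S(13/4) = 1855/512

Δ: Δ0=1, Δ1=-2
row 1: diag=8, rhs=-18; c'=1/8, d'=-9/4
back: M1=-9/4
M: M0=0, M1=-9/4, M2=0
seg 0: a=1, c=M0/2=0, d=(M1−M0)/(6·3)=-1/8, b=Δ0−h0·(2M0+M1)/6=17/8
seg 1: a=4, c=M1/2=-9/8, d=(M2−M1)/(6·1)=3/8, b=Δ1−h1·(2M1+M2)/6=-5/4
t_q=13/4 → seg 1, τ=1/4; S=4+-5/4·τ+-9/8·τ²+3/8·τ³=1855/512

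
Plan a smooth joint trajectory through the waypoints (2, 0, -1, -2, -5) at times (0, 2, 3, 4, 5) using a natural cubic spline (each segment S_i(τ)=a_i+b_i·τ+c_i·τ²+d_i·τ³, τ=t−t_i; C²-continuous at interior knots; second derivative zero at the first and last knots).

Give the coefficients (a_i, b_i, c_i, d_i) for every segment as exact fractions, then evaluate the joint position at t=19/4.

Δ: Δ0=-1, Δ1=-1, Δ2=-1, Δ3=-3
row 1: diag=6, rhs=0; c'=1/6, d'=0
row 2: denom=4−1·1/6=23/6; d'=(0−1·0)/(23/6)=0
row 3: denom=4−1·6/23=86/23; d'=(-12−1·0)/(86/23)=-138/43
back: M3=-138/43
back: M2=0−6/23·-138/43=36/43
back: M1=0−1/6·36/43=-6/43
M: M0=0, M1=-6/43, M2=36/43, M3=-138/43, M4=0
seg 0: a=2, c=M0/2=0, d=(M1−M0)/(6·2)=-1/86, b=Δ0−h0·(2M0+M1)/6=-41/43
seg 1: a=0, c=M1/2=-3/43, d=(M2−M1)/(6·1)=7/43, b=Δ1−h1·(2M1+M2)/6=-47/43
seg 2: a=-1, c=M2/2=18/43, d=(M3−M2)/(6·1)=-29/43, b=Δ2−h2·(2M2+M3)/6=-32/43
seg 3: a=-2, c=M3/2=-69/43, d=(M4−M3)/(6·1)=23/43, b=Δ3−h3·(2M3+M4)/6=-83/43
t_q=19/4 → seg 3, τ=3/4; S=-2+-83/43·τ+-69/43·τ²+23/43·τ³=-11351/2752

  seg 0: a=2 b=-41/43 c=0 d=-1/86
  seg 1: a=0 b=-47/43 c=-3/43 d=7/43
  seg 2: a=-1 b=-32/43 c=18/43 d=-29/43
  seg 3: a=-2 b=-83/43 c=-69/43 d=23/43
S(19/4) = -11351/2752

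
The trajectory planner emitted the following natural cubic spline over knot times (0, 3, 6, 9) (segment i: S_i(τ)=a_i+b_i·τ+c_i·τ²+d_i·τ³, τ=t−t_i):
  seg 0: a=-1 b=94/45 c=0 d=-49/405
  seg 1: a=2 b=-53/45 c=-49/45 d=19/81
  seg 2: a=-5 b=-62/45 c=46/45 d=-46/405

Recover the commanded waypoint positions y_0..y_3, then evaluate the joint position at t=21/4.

y_0=-1 y_1=2 y_2=-5 y_3=-3
S(21/4) = -1117/320

y_0 = S_0(0) = a_0 = -1
y_1 = S_1(0) = a_1 = 2
y_2 = S_2(0) = a_2 = -5
y_3 = S_2(3) = -3
t_q=21/4 is in segment 1 (τ=9/4); S_1(τ)=-1117/320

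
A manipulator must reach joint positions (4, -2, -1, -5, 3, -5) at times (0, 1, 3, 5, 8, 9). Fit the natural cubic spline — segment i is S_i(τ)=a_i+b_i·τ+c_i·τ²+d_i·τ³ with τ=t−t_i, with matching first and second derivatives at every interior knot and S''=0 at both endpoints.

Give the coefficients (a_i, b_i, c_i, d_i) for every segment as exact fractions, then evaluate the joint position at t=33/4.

  seg 0: a=4 b=-65125/8796 c=0 d=12349/8796
  seg 1: a=-2 b=-14039/4398 c=12349/2932 d=-20809/17592
  seg 2: a=-1 b=-1186/2199 c=-2115/733 d=4739/4398
  seg 3: a=-5 b=1868/2199 c=2624/733 d=-2180/2199
  seg 4: a=3 b=-9760/2199 c=-3916/733 d=3916/2199
S(33/4) = 18581/11728

Δ: Δ0=-6, Δ1=1/2, Δ2=-2, Δ3=8/3, Δ4=-8
row 1: diag=6, rhs=39; c'=1/3, d'=13/2
row 2: denom=8−2·1/3=22/3; d'=(-15−2·13/2)/(22/3)=-42/11
row 3: denom=10−2·3/11=104/11; d'=(28−2·-42/11)/(104/11)=49/13
row 4: denom=8−3·33/104=733/104; d'=(-64−3·49/13)/(733/104)=-7832/733
back: M4=-7832/733
back: M3=49/13−33/104·-7832/733=5248/733
back: M2=-42/11−3/11·5248/733=-4230/733
back: M1=13/2−1/3·-4230/733=12349/1466
M: M0=0, M1=12349/1466, M2=-4230/733, M3=5248/733, M4=-7832/733, M5=0
seg 0: a=4, c=M0/2=0, d=(M1−M0)/(6·1)=12349/8796, b=Δ0−h0·(2M0+M1)/6=-65125/8796
seg 1: a=-2, c=M1/2=12349/2932, d=(M2−M1)/(6·2)=-20809/17592, b=Δ1−h1·(2M1+M2)/6=-14039/4398
seg 2: a=-1, c=M2/2=-2115/733, d=(M3−M2)/(6·2)=4739/4398, b=Δ2−h2·(2M2+M3)/6=-1186/2199
seg 3: a=-5, c=M3/2=2624/733, d=(M4−M3)/(6·3)=-2180/2199, b=Δ3−h3·(2M3+M4)/6=1868/2199
seg 4: a=3, c=M4/2=-3916/733, d=(M5−M4)/(6·1)=3916/2199, b=Δ4−h4·(2M4+M5)/6=-9760/2199
t_q=33/4 → seg 4, τ=1/4; S=3+-9760/2199·τ+-3916/733·τ²+3916/2199·τ³=18581/11728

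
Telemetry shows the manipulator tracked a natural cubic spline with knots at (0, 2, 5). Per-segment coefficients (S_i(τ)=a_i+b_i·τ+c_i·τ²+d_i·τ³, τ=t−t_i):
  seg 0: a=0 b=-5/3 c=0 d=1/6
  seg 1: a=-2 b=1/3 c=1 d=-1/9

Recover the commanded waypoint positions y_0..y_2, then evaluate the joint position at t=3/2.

y_0 = S_0(0) = a_0 = 0
y_1 = S_1(0) = a_1 = -2
y_2 = S_1(3) = 5
t_q=3/2 is in segment 0 (τ=3/2); S_0(τ)=-31/16

y_0=0 y_1=-2 y_2=5
S(3/2) = -31/16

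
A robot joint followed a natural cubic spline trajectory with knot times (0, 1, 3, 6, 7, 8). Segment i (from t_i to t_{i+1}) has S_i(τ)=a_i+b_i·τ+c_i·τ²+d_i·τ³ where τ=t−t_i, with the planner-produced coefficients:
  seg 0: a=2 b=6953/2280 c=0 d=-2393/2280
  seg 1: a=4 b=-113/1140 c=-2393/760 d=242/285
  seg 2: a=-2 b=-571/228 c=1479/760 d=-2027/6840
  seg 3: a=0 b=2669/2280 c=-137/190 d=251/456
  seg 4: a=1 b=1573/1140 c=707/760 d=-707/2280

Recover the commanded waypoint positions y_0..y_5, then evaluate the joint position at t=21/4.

y_0 = S_0(0) = a_0 = 2
y_1 = S_1(0) = a_1 = 4
y_2 = S_2(0) = a_2 = -2
y_3 = S_3(0) = a_3 = 0
y_4 = S_4(0) = a_4 = 1
y_5 = S_4(1) = 3
t_q=21/4 is in segment 2 (τ=9/4); S_2(τ)=-56351/48640

y_0=2 y_1=4 y_2=-2 y_3=0 y_4=1 y_5=3
S(21/4) = -56351/48640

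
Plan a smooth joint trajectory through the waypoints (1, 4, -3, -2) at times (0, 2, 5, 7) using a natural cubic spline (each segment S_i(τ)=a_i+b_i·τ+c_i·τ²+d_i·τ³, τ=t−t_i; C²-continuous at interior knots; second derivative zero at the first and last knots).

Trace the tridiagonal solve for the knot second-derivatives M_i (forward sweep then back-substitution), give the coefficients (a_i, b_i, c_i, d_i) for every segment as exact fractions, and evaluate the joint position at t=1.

  seg 0: a=1 b=1381/546 c=0 d=-281/1092
  seg 1: a=4 b=-305/546 c=-281/182 d=20/63
  seg 2: a=-3 b=-683/546 c=239/182 d=-239/1092
S(1) = 1191/364

Δ: Δ0=3/2, Δ1=-7/3, Δ2=1/2
row 1: diag=10, rhs=-23; c'=3/10, d'=-23/10
row 2: denom=10−3·3/10=91/10; d'=(17−3·-23/10)/(91/10)=239/91
back: M2=239/91
back: M1=-23/10−3/10·239/91=-281/91
M: M0=0, M1=-281/91, M2=239/91, M3=0
seg 0: a=1, c=M0/2=0, d=(M1−M0)/(6·2)=-281/1092, b=Δ0−h0·(2M0+M1)/6=1381/546
seg 1: a=4, c=M1/2=-281/182, d=(M2−M1)/(6·3)=20/63, b=Δ1−h1·(2M1+M2)/6=-305/546
seg 2: a=-3, c=M2/2=239/182, d=(M3−M2)/(6·2)=-239/1092, b=Δ2−h2·(2M2+M3)/6=-683/546
t_q=1 → seg 0, τ=1; S=1+1381/546·τ+0·τ²+-281/1092·τ³=1191/364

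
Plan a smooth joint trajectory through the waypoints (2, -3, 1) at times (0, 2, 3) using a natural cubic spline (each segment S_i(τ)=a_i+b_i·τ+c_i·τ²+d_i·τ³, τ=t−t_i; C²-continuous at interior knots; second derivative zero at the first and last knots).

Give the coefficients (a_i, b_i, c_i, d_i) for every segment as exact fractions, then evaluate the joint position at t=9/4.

Δ: Δ0=-5/2, Δ1=4
row 1: diag=6, rhs=39; c'=1/6, d'=13/2
back: M1=13/2
M: M0=0, M1=13/2, M2=0
seg 0: a=2, c=M0/2=0, d=(M1−M0)/(6·2)=13/24, b=Δ0−h0·(2M0+M1)/6=-14/3
seg 1: a=-3, c=M1/2=13/4, d=(M2−M1)/(6·1)=-13/12, b=Δ1−h1·(2M1+M2)/6=11/6
t_q=9/4 → seg 1, τ=1/4; S=-3+11/6·τ+13/4·τ²+-13/12·τ³=-603/256

  seg 0: a=2 b=-14/3 c=0 d=13/24
  seg 1: a=-3 b=11/6 c=13/4 d=-13/12
S(9/4) = -603/256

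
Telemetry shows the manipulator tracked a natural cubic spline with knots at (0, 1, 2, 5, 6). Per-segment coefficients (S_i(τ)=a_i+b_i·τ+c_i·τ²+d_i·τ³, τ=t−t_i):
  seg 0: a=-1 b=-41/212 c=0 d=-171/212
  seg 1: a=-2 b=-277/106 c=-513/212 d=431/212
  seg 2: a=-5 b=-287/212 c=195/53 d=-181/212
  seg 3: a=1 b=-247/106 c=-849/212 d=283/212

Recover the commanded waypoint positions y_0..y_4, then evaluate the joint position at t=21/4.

y_0=-1 y_1=-2 y_2=-5 y_3=1 y_4=-4
S(21/4) = 2551/13568

y_0 = S_0(0) = a_0 = -1
y_1 = S_1(0) = a_1 = -2
y_2 = S_2(0) = a_2 = -5
y_3 = S_3(0) = a_3 = 1
y_4 = S_3(1) = -4
t_q=21/4 is in segment 3 (τ=1/4); S_3(τ)=2551/13568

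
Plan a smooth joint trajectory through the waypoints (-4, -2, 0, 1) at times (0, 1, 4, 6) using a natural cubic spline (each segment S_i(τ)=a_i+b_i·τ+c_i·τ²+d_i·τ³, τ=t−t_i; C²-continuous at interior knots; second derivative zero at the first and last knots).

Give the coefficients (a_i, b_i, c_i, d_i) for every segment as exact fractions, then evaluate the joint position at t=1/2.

  seg 0: a=-4 b=929/426 c=0 d=-77/426
  seg 1: a=-2 b=349/213 c=-77/142 d=31/426
  seg 2: a=0 b=149/426 c=8/71 d=-4/213
S(1/2) = -3331/1136

Δ: Δ0=2, Δ1=2/3, Δ2=1/2
row 1: diag=8, rhs=-8; c'=3/8, d'=-1
row 2: denom=10−3·3/8=71/8; d'=(-1−3·-1)/(71/8)=16/71
back: M2=16/71
back: M1=-1−3/8·16/71=-77/71
M: M0=0, M1=-77/71, M2=16/71, M3=0
seg 0: a=-4, c=M0/2=0, d=(M1−M0)/(6·1)=-77/426, b=Δ0−h0·(2M0+M1)/6=929/426
seg 1: a=-2, c=M1/2=-77/142, d=(M2−M1)/(6·3)=31/426, b=Δ1−h1·(2M1+M2)/6=349/213
seg 2: a=0, c=M2/2=8/71, d=(M3−M2)/(6·2)=-4/213, b=Δ2−h2·(2M2+M3)/6=149/426
t_q=1/2 → seg 0, τ=1/2; S=-4+929/426·τ+0·τ²+-77/426·τ³=-3331/1136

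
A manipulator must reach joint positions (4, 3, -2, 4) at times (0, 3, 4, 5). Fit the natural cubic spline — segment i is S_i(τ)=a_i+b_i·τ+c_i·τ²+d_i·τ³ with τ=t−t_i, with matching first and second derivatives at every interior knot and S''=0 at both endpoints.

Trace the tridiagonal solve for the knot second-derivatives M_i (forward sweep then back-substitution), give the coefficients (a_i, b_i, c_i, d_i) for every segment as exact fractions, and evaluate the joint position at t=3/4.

  seg 0: a=4 b=236/93 c=0 d=-89/279
  seg 1: a=3 b=-565/93 c=-89/31 d=367/93
  seg 2: a=-2 b=2/93 c=278/31 d=-278/93
S(3/4) = 11445/1984

Δ: Δ0=-1/3, Δ1=-5, Δ2=6
row 1: diag=8, rhs=-28; c'=1/8, d'=-7/2
row 2: denom=4−1·1/8=31/8; d'=(66−1·-7/2)/(31/8)=556/31
back: M2=556/31
back: M1=-7/2−1/8·556/31=-178/31
M: M0=0, M1=-178/31, M2=556/31, M3=0
seg 0: a=4, c=M0/2=0, d=(M1−M0)/(6·3)=-89/279, b=Δ0−h0·(2M0+M1)/6=236/93
seg 1: a=3, c=M1/2=-89/31, d=(M2−M1)/(6·1)=367/93, b=Δ1−h1·(2M1+M2)/6=-565/93
seg 2: a=-2, c=M2/2=278/31, d=(M3−M2)/(6·1)=-278/93, b=Δ2−h2·(2M2+M3)/6=2/93
t_q=3/4 → seg 0, τ=3/4; S=4+236/93·τ+0·τ²+-89/279·τ³=11445/1984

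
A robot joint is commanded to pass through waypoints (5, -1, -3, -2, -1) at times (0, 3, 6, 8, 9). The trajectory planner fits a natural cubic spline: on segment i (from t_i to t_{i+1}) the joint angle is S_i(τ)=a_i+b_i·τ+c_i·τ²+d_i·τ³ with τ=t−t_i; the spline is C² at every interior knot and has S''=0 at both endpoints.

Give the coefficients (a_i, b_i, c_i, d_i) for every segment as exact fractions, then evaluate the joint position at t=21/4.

  seg 0: a=5 b=-703/309 c=0 d=85/2781
  seg 1: a=-1 b=-448/309 c=85/309 d=-13/2781
  seg 2: a=-3 b=23/309 c=24/103 d=-25/2472
  seg 3: a=-2 b=547/618 c=71/412 d=-71/1236
S(21/4) = -19267/6592

Δ: Δ0=-2, Δ1=-2/3, Δ2=1/2, Δ3=1
row 1: diag=12, rhs=8; c'=1/4, d'=2/3
row 2: denom=10−3·1/4=37/4; d'=(7−3·2/3)/(37/4)=20/37
row 3: denom=6−2·8/37=206/37; d'=(3−2·20/37)/(206/37)=71/206
back: M3=71/206
back: M2=20/37−8/37·71/206=48/103
back: M1=2/3−1/4·48/103=170/309
M: M0=0, M1=170/309, M2=48/103, M3=71/206, M4=0
seg 0: a=5, c=M0/2=0, d=(M1−M0)/(6·3)=85/2781, b=Δ0−h0·(2M0+M1)/6=-703/309
seg 1: a=-1, c=M1/2=85/309, d=(M2−M1)/(6·3)=-13/2781, b=Δ1−h1·(2M1+M2)/6=-448/309
seg 2: a=-3, c=M2/2=24/103, d=(M3−M2)/(6·2)=-25/2472, b=Δ2−h2·(2M2+M3)/6=23/309
seg 3: a=-2, c=M3/2=71/412, d=(M4−M3)/(6·1)=-71/1236, b=Δ3−h3·(2M3+M4)/6=547/618
t_q=21/4 → seg 1, τ=9/4; S=-1+-448/309·τ+85/309·τ²+-13/2781·τ³=-19267/6592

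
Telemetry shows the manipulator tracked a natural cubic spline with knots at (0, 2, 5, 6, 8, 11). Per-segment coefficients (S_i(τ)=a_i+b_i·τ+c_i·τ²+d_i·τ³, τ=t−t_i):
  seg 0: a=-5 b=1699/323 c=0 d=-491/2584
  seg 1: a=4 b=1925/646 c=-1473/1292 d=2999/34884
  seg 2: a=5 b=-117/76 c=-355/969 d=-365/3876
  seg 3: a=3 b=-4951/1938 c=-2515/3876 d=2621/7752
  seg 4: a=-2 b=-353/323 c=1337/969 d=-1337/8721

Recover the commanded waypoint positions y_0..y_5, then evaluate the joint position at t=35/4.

y_0=-5 y_1=4 y_2=5 y_3=3 y_4=-2 y_5=3
S(35/4) = -43581/20672

y_0 = S_0(0) = a_0 = -5
y_1 = S_1(0) = a_1 = 4
y_2 = S_2(0) = a_2 = 5
y_3 = S_3(0) = a_3 = 3
y_4 = S_4(0) = a_4 = -2
y_5 = S_4(3) = 3
t_q=35/4 is in segment 4 (τ=3/4); S_4(τ)=-43581/20672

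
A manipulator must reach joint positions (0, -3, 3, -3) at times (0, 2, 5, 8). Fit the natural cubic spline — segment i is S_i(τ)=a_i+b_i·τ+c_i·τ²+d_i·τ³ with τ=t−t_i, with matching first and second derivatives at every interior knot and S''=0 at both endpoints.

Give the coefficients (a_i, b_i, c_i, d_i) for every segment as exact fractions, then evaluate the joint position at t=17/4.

  seg 0: a=0 b=-183/74 c=0 d=9/37
  seg 1: a=-3 b=33/74 c=54/37 d=-209/666
  seg 2: a=3 b=27/37 c=-101/74 d=101/666
S(17/4) = 8607/4736

Δ: Δ0=-3/2, Δ1=2, Δ2=-2
row 1: diag=10, rhs=21; c'=3/10, d'=21/10
row 2: denom=12−3·3/10=111/10; d'=(-24−3·21/10)/(111/10)=-101/37
back: M2=-101/37
back: M1=21/10−3/10·-101/37=108/37
M: M0=0, M1=108/37, M2=-101/37, M3=0
seg 0: a=0, c=M0/2=0, d=(M1−M0)/(6·2)=9/37, b=Δ0−h0·(2M0+M1)/6=-183/74
seg 1: a=-3, c=M1/2=54/37, d=(M2−M1)/(6·3)=-209/666, b=Δ1−h1·(2M1+M2)/6=33/74
seg 2: a=3, c=M2/2=-101/74, d=(M3−M2)/(6·3)=101/666, b=Δ2−h2·(2M2+M3)/6=27/37
t_q=17/4 → seg 1, τ=9/4; S=-3+33/74·τ+54/37·τ²+-209/666·τ³=8607/4736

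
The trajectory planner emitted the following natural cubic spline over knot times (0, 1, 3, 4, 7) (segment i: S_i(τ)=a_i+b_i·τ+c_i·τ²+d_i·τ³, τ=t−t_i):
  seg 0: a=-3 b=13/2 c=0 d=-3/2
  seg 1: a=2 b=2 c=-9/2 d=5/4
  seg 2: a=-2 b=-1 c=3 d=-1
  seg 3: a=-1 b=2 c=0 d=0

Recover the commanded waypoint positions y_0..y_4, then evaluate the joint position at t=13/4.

y_0=-3 y_1=2 y_2=-2 y_3=-1 y_4=5
S(13/4) = -133/64

y_0 = S_0(0) = a_0 = -3
y_1 = S_1(0) = a_1 = 2
y_2 = S_2(0) = a_2 = -2
y_3 = S_3(0) = a_3 = -1
y_4 = S_3(3) = 5
t_q=13/4 is in segment 2 (τ=1/4); S_2(τ)=-133/64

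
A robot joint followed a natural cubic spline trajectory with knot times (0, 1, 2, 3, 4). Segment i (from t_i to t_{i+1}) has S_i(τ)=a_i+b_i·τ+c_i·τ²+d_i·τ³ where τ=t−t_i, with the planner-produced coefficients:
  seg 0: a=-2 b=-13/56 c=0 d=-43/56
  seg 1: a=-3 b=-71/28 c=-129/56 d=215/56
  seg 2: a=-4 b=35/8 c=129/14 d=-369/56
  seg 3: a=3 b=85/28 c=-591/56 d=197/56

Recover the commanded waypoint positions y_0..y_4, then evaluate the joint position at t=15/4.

y_0 = S_0(0) = a_0 = -2
y_1 = S_1(0) = a_1 = -3
y_2 = S_2(0) = a_2 = -4
y_3 = S_3(0) = a_3 = 3
y_4 = S_3(1) = -1
t_q=15/4 is in segment 3 (τ=3/4); S_3(τ)=2955/3584

y_0=-2 y_1=-3 y_2=-4 y_3=3 y_4=-1
S(15/4) = 2955/3584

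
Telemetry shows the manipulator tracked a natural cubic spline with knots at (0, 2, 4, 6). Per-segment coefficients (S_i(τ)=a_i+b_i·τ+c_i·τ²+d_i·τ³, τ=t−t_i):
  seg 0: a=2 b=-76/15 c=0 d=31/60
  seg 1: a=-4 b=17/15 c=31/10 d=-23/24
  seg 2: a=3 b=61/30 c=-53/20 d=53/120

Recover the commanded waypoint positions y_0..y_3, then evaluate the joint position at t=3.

y_0=2 y_1=-4 y_2=3 y_3=0
S(3) = -29/40

y_0 = S_0(0) = a_0 = 2
y_1 = S_1(0) = a_1 = -4
y_2 = S_2(0) = a_2 = 3
y_3 = S_2(2) = 0
t_q=3 is in segment 1 (τ=1); S_1(τ)=-29/40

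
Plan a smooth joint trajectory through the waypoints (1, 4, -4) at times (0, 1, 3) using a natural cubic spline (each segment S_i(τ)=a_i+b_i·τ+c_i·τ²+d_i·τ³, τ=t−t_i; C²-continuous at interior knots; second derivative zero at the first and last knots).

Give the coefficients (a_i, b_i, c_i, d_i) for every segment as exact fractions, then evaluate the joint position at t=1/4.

  seg 0: a=1 b=25/6 c=0 d=-7/6
  seg 1: a=4 b=2/3 c=-7/2 d=7/12
S(1/4) = 259/128

Δ: Δ0=3, Δ1=-4
row 1: diag=6, rhs=-42; c'=1/3, d'=-7
back: M1=-7
M: M0=0, M1=-7, M2=0
seg 0: a=1, c=M0/2=0, d=(M1−M0)/(6·1)=-7/6, b=Δ0−h0·(2M0+M1)/6=25/6
seg 1: a=4, c=M1/2=-7/2, d=(M2−M1)/(6·2)=7/12, b=Δ1−h1·(2M1+M2)/6=2/3
t_q=1/4 → seg 0, τ=1/4; S=1+25/6·τ+0·τ²+-7/6·τ³=259/128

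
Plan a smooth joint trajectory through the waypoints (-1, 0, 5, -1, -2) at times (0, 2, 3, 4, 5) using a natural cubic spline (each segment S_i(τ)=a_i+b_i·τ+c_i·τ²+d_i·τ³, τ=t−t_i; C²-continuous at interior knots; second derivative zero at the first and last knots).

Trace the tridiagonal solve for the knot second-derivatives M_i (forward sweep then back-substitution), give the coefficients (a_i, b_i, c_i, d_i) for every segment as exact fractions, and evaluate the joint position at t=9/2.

Δ: Δ0=1/2, Δ1=5, Δ2=-6, Δ3=-1
row 1: diag=6, rhs=27; c'=1/6, d'=9/2
row 2: denom=4−1·1/6=23/6; d'=(-66−1·9/2)/(23/6)=-423/23
row 3: denom=4−1·6/23=86/23; d'=(30−1·-423/23)/(86/23)=1113/86
back: M3=1113/86
back: M2=-423/23−6/23·1113/86=-936/43
back: M1=9/2−1/6·-936/43=699/86
M: M0=0, M1=699/86, M2=-936/43, M3=1113/86, M4=0
seg 0: a=-1, c=M0/2=0, d=(M1−M0)/(6·2)=233/344, b=Δ0−h0·(2M0+M1)/6=-95/43
seg 1: a=0, c=M1/2=699/172, d=(M2−M1)/(6·1)=-857/172, b=Δ1−h1·(2M1+M2)/6=509/86
seg 2: a=5, c=M2/2=-468/43, d=(M3−M2)/(6·1)=995/172, b=Δ2−h2·(2M2+M3)/6=-155/172
seg 3: a=-1, c=M3/2=1113/172, d=(M4−M3)/(6·1)=-371/172, b=Δ3−h3·(2M3+M4)/6=-457/86
t_q=9/2 → seg 3, τ=1/2; S=-1+-457/86·τ+1113/172·τ²+-371/172·τ³=-3177/1376

  seg 0: a=-1 b=-95/43 c=0 d=233/344
  seg 1: a=0 b=509/86 c=699/172 d=-857/172
  seg 2: a=5 b=-155/172 c=-468/43 d=995/172
  seg 3: a=-1 b=-457/86 c=1113/172 d=-371/172
S(9/2) = -3177/1376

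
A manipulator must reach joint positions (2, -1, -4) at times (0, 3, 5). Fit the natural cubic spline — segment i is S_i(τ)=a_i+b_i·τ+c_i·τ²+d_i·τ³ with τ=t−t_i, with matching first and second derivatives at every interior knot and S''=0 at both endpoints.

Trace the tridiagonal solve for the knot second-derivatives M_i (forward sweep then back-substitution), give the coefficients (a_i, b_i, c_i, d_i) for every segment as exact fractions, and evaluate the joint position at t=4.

  seg 0: a=2 b=-17/20 c=0 d=-1/60
  seg 1: a=-1 b=-13/10 c=-3/20 d=1/40
S(4) = -97/40

Δ: Δ0=-1, Δ1=-3/2
row 1: diag=10, rhs=-3; c'=1/5, d'=-3/10
back: M1=-3/10
M: M0=0, M1=-3/10, M2=0
seg 0: a=2, c=M0/2=0, d=(M1−M0)/(6·3)=-1/60, b=Δ0−h0·(2M0+M1)/6=-17/20
seg 1: a=-1, c=M1/2=-3/20, d=(M2−M1)/(6·2)=1/40, b=Δ1−h1·(2M1+M2)/6=-13/10
t_q=4 → seg 1, τ=1; S=-1+-13/10·τ+-3/20·τ²+1/40·τ³=-97/40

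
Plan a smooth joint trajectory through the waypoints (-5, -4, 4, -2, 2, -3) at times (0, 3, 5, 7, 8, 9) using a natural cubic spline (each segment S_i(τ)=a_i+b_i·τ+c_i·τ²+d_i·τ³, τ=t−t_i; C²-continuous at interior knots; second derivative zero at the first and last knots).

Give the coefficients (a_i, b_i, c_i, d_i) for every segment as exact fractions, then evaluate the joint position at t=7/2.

  seg 0: a=-5 b=-4093/2382 c=0 d=181/794
  seg 1: a=-4 b=5284/1191 c=1629/794 d=-5407/4764
  seg 2: a=4 b=-1163/1191 c=-1889/397 d=2231/1191
  seg 3: a=-2 b=2941/1191 c=2573/397 d=-5896/1191
  seg 4: a=2 b=691/1191 c=-3323/397 d=3323/1191
S(7/2) = -17921/12704

Δ: Δ0=1/3, Δ1=4, Δ2=-3, Δ3=4, Δ4=-5
row 1: diag=10, rhs=22; c'=1/5, d'=11/5
row 2: denom=8−2·1/5=38/5; d'=(-42−2·11/5)/(38/5)=-116/19
row 3: denom=6−2·5/19=104/19; d'=(42−2·-116/19)/(104/19)=515/52
row 4: denom=4−1·19/104=397/104; d'=(-54−1·515/52)/(397/104)=-6646/397
back: M4=-6646/397
back: M3=515/52−19/104·-6646/397=5146/397
back: M2=-116/19−5/19·5146/397=-3778/397
back: M1=11/5−1/5·-3778/397=1629/397
M: M0=0, M1=1629/397, M2=-3778/397, M3=5146/397, M4=-6646/397, M5=0
seg 0: a=-5, c=M0/2=0, d=(M1−M0)/(6·3)=181/794, b=Δ0−h0·(2M0+M1)/6=-4093/2382
seg 1: a=-4, c=M1/2=1629/794, d=(M2−M1)/(6·2)=-5407/4764, b=Δ1−h1·(2M1+M2)/6=5284/1191
seg 2: a=4, c=M2/2=-1889/397, d=(M3−M2)/(6·2)=2231/1191, b=Δ2−h2·(2M2+M3)/6=-1163/1191
seg 3: a=-2, c=M3/2=2573/397, d=(M4−M3)/(6·1)=-5896/1191, b=Δ3−h3·(2M3+M4)/6=2941/1191
seg 4: a=2, c=M4/2=-3323/397, d=(M5−M4)/(6·1)=3323/1191, b=Δ4−h4·(2M4+M5)/6=691/1191
t_q=7/2 → seg 1, τ=1/2; S=-4+5284/1191·τ+1629/794·τ²+-5407/4764·τ³=-17921/12704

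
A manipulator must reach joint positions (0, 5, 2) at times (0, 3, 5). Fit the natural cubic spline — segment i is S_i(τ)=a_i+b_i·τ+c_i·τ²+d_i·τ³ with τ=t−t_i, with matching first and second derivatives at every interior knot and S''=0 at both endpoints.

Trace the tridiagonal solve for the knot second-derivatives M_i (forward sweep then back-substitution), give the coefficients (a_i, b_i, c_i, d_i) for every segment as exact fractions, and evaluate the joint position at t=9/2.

Δ: Δ0=5/3, Δ1=-3/2
row 1: diag=10, rhs=-19; c'=1/5, d'=-19/10
back: M1=-19/10
M: M0=0, M1=-19/10, M2=0
seg 0: a=0, c=M0/2=0, d=(M1−M0)/(6·3)=-19/180, b=Δ0−h0·(2M0+M1)/6=157/60
seg 1: a=5, c=M1/2=-19/20, d=(M2−M1)/(6·2)=19/120, b=Δ1−h1·(2M1+M2)/6=-7/30
t_q=9/2 → seg 1, τ=3/2; S=5+-7/30·τ+-19/20·τ²+19/120·τ³=195/64

  seg 0: a=0 b=157/60 c=0 d=-19/180
  seg 1: a=5 b=-7/30 c=-19/20 d=19/120
S(9/2) = 195/64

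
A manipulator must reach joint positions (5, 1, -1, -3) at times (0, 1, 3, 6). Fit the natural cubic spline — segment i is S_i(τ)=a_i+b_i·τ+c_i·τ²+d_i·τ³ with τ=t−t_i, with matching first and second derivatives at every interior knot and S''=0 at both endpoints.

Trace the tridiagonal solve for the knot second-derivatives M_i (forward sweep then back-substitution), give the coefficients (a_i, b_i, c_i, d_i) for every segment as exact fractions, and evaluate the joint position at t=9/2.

  seg 0: a=5 b=-95/21 c=0 d=11/21
  seg 1: a=1 b=-62/21 c=11/7 d=-25/84
  seg 2: a=-1 b=-5/21 c=-3/14 d=1/42
S(9/2) = -197/112

Δ: Δ0=-4, Δ1=-1, Δ2=-2/3
row 1: diag=6, rhs=18; c'=1/3, d'=3
row 2: denom=10−2·1/3=28/3; d'=(2−2·3)/(28/3)=-3/7
back: M2=-3/7
back: M1=3−1/3·-3/7=22/7
M: M0=0, M1=22/7, M2=-3/7, M3=0
seg 0: a=5, c=M0/2=0, d=(M1−M0)/(6·1)=11/21, b=Δ0−h0·(2M0+M1)/6=-95/21
seg 1: a=1, c=M1/2=11/7, d=(M2−M1)/(6·2)=-25/84, b=Δ1−h1·(2M1+M2)/6=-62/21
seg 2: a=-1, c=M2/2=-3/14, d=(M3−M2)/(6·3)=1/42, b=Δ2−h2·(2M2+M3)/6=-5/21
t_q=9/2 → seg 2, τ=3/2; S=-1+-5/21·τ+-3/14·τ²+1/42·τ³=-197/112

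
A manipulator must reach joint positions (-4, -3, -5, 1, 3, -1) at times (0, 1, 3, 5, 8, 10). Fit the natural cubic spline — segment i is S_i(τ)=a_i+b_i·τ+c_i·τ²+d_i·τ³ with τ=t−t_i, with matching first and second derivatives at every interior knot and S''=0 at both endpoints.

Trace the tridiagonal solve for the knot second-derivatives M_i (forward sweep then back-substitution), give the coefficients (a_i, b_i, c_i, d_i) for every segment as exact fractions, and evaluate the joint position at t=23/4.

Δ: Δ0=1, Δ1=-1, Δ2=3, Δ3=2/3, Δ4=-2
row 1: diag=6, rhs=-12; c'=1/3, d'=-2
row 2: denom=8−2·1/3=22/3; d'=(24−2·-2)/(22/3)=42/11
row 3: denom=10−2·3/11=104/11; d'=(-14−2·42/11)/(104/11)=-119/52
row 4: denom=10−3·33/104=941/104; d'=(-16−3·-119/52)/(941/104)=-950/941
back: M4=-950/941
back: M3=-119/52−33/104·-950/941=-1852/941
back: M2=42/11−3/11·-1852/941=4098/941
back: M1=-2−1/3·4098/941=-3248/941
M: M0=0, M1=-3248/941, M2=4098/941, M3=-1852/941, M4=-950/941, M5=0
seg 0: a=-4, c=M0/2=0, d=(M1−M0)/(6·1)=-1624/2823, b=Δ0−h0·(2M0+M1)/6=4447/2823
seg 1: a=-3, c=M1/2=-1624/941, d=(M2−M1)/(6·2)=3673/5646, b=Δ1−h1·(2M1+M2)/6=-425/2823
seg 2: a=-5, c=M2/2=2049/941, d=(M3−M2)/(6·2)=-2975/5646, b=Δ2−h2·(2M2+M3)/6=2125/2823
seg 3: a=1, c=M3/2=-926/941, d=(M4−M3)/(6·3)=451/8469, b=Δ3−h3·(2M3+M4)/6=8863/2823
seg 4: a=3, c=M4/2=-475/941, d=(M5−M4)/(6·2)=475/5646, b=Δ4−h4·(2M4+M5)/6=-3746/2823
t_q=23/4 → seg 3, τ=3/4; S=1+8863/2823·τ+-926/941·τ²+451/8469·τ³=170049/60224

  seg 0: a=-4 b=4447/2823 c=0 d=-1624/2823
  seg 1: a=-3 b=-425/2823 c=-1624/941 d=3673/5646
  seg 2: a=-5 b=2125/2823 c=2049/941 d=-2975/5646
  seg 3: a=1 b=8863/2823 c=-926/941 d=451/8469
  seg 4: a=3 b=-3746/2823 c=-475/941 d=475/5646
S(23/4) = 170049/60224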